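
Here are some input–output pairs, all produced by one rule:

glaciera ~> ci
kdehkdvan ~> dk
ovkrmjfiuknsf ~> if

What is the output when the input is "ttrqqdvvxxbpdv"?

Looking at the pairs, the operation is to take characters alternately from the front and the back (1st, last, 2nd, 2nd-last, ...), then keep only the last 2 characters.
Applying both steps to "ttrqqdvvxxbpdv": "tvtdrpqbqxdxvv", then "vv".

vv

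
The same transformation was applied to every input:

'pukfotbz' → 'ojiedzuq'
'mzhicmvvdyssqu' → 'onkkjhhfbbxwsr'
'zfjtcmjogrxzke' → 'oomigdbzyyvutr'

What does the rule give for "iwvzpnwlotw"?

olllkiedcax

Rule — sort the characters into reverse alphabetical order, then shift every letter 11 places backward in the alphabet (wrapping around).
Working it through for "iwvzpnwlotw": intermediate "zwwwvtponli", final "olllkiedcax".
(Check on "zfjtcmjogrxzke": → "zzxtromkjjgfec" → "oomigdbzyyvutr" ✓)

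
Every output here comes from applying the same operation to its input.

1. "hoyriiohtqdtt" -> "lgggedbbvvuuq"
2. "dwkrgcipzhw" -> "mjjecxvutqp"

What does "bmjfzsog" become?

mfbzwtso

Rule — sort the characters into reverse alphabetical order, then shift every letter 13 places forward in the alphabet (wrapping around) — i.e. ROT13.
For "bmjfzsog", step one produces "zsomjgfb"; step two turns that into "mfbzwtso".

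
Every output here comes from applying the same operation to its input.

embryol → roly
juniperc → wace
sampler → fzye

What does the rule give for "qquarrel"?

Looking at the pairs, the operation is to keep every other character starting from the first (positions 1st, 3rd, 5th, ...), then shift every letter 13 places forward in the alphabet (wrapping around) — i.e. ROT13.
For "qquarrel" the result is "dher".

dher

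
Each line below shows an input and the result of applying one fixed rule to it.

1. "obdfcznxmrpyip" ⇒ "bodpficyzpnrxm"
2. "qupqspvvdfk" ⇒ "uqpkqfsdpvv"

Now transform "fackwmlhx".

afcxkhwlm

In each case the input is transformed by: move the first character to the end, then take characters alternately from the front and the back (1st, last, 2nd, 2nd-last, ...).
Applying that to "fackwmlhx" gives "afcxkhwlm".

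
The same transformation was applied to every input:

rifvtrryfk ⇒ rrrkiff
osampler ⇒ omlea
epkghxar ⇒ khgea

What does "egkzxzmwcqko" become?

wqomkkgec

What's happening: sort the characters into reverse alphabetical order, then delete the first 3 characters.
For "egkzxzmwcqko", step one produces "zzxwqomkkgec"; step two turns that into "wqomkkgec".
(Check on "rifvtrryfk": → "yvtrrrkiff" → "rrrkiff" ✓)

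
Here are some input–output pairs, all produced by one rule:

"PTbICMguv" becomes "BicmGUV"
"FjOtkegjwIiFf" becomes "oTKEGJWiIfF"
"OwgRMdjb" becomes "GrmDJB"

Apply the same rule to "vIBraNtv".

The rule is to flip the case of every letter, then delete the first 2 characters.
Starting from "vIBraNtv": after the first operation, "VibRAnTV"; after the second, "bRAnTV".

bRAnTV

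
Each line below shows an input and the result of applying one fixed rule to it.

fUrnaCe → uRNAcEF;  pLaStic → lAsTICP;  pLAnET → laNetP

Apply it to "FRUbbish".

ruBBISHf

The pattern: move the first character to the end, then flip the case of every letter.
On "FRUbbish": the first step gives "RUbbishF", and the second then gives "ruBBISHf".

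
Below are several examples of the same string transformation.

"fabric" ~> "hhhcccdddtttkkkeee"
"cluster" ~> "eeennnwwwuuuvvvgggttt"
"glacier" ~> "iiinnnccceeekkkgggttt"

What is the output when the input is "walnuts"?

yyycccnnnpppwwwvvvuuu

The pattern: shift every letter 2 places forward in the alphabet (wrapping around), then repeat every character 3 times.
Starting from "walnuts": after the first operation, "ycnpwvu"; after the second, "yyycccnnnpppwwwvvvuuu".
(Check on "glacier": → "incekgt" → "iiinnnccceeekkkgggttt" ✓)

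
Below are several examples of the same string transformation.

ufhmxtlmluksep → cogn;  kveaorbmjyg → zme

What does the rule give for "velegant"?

What's happening: keep one character in every 3, starting at position 3 (positions 3rd, 6th, 9th, ...), then shift every letter 5 places backward in the alphabet (wrapping around).
"velegant" → "la" → "gv".

gv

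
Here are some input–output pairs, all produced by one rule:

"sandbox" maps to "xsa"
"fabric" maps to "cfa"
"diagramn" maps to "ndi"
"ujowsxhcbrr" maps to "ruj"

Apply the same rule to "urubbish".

What's happening: move the last character to the front, then keep only the first 3 characters.
Doing the same to "urubbish": "hur".
(Check on "diagramn": → "ndiagram" → "ndi" ✓)

hur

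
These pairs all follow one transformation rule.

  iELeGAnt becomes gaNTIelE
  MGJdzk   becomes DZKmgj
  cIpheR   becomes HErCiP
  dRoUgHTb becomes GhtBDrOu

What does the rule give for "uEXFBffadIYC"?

In each case the input is transformed by: swap the front and back halves of the string, then flip the case of every letter.
Applying both steps to "uEXFBffadIYC": "fadIYCuEXFBf", then "FADiycUexfbF".

FADiycUexfbF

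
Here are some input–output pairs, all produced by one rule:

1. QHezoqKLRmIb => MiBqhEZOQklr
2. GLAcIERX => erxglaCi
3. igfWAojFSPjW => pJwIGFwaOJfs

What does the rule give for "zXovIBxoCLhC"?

lHcZxOVibXOc

The transformation: move the last 3 characters to the front (rotate right by 3), then flip the case of every letter.
For "zXovIBxoCLhC", step one produces "LhCzXovIBxoC"; step two turns that into "lHcZxOVibXOc".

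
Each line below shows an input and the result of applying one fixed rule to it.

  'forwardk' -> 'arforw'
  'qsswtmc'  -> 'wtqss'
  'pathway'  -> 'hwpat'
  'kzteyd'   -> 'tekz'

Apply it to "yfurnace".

nayfur

The transformation: delete the last 2 characters, then move the last 2 characters to the front (rotate right by 2).
On "yfurnace": the first step gives "yfurna", and the second then gives "nayfur".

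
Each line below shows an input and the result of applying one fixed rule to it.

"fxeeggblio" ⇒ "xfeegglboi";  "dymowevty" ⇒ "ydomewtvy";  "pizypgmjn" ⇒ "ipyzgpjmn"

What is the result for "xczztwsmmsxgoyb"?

The transformation: swap each adjacent pair of characters (1↔2, 3↔4, ...).
On "xczztwsmmsxgoyb" that produces "cxzzwtmssmgxyob".

cxzzwtmssmgxyob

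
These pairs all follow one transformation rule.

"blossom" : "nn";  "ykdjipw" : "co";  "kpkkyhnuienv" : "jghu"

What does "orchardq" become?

bq

The pattern: keep one character in every 3, starting at position 3 (positions 3rd, 6th, 9th, ...), then shift every letter 1 place backward in the alphabet (wrapping around).
Applying both steps to "orchardq": "cr", then "bq".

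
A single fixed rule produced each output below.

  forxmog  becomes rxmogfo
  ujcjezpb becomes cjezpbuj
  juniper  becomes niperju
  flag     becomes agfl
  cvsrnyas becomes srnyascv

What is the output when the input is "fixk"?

xkfi

What's happening: move the first 2 characters to the end (rotate left by 2).
So "fixk" becomes "xkfi".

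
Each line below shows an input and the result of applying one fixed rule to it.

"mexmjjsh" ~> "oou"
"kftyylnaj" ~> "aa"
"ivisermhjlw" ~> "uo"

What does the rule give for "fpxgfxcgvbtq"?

Looking at the pairs, the operation is to shift every letter 2 places forward in the alphabet (wrapping around), then keep only the vowels.
For "fpxgfxcgvbtq", step one produces "hrzihzeixdvs"; step two turns that into "iei".
(Check on "ivisermhjlw": → "kxkugtojlny" → "uo" ✓)

iei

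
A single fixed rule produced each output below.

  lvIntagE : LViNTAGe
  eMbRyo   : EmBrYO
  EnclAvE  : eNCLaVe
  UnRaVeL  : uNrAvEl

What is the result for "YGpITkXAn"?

Rule — flip the case of every letter.
For "YGpITkXAn" the result is "ygPitKxaN".

ygPitKxaN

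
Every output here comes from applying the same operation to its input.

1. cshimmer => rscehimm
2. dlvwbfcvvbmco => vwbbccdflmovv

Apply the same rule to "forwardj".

What's happening: sort the characters into alphabetical order, then move the last 2 characters to the front (rotate right by 2).
On "forwardj": the first step gives "adfjorrw", and the second then gives "rwadfjor".

rwadfjor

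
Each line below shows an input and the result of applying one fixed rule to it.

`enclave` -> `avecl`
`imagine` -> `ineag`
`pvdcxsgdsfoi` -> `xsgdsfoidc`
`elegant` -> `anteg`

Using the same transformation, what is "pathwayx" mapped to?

What's happening: delete the first 2 characters, then move the first 2 characters to the end (rotate left by 2).
On "pathwayx": the first step gives "thwayx", and the second then gives "wayxth".

wayxth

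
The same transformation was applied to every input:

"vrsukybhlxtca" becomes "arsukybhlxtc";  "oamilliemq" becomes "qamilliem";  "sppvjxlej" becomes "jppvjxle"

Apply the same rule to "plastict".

tlastic

Rule — delete the first character, then move the last character to the front.
"plastict" → "lastict" → "tlastic".
(Check on "oamilliemq": → "amilliemq" → "qamilliem" ✓)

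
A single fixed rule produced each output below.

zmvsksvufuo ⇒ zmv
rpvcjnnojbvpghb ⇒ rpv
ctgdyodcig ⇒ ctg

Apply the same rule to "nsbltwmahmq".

Each output is the input with this applied: keep only the first 3 characters.
Applying that to "nsbltwmahmq" gives "nsb".

nsb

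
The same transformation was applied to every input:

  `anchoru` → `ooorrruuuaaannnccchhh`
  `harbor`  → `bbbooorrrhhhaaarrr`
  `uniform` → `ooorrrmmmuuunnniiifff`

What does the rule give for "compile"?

Rule — move the last 3 characters to the front (rotate right by 3), then repeat every character 3 times.
"compile" → "ilecomp" → "iiillleeecccooommmppp".

iiillleeecccooommmppp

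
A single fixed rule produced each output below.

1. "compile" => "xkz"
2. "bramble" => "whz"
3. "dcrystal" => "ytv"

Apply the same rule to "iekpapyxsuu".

The pattern: shift every letter 5 places backward in the alphabet (wrapping around), then keep one character in every 3, starting at position 1 (positions 1st, 4th, 7th, ...).
On "iekpapyxsuu": the first step gives "dzfkvktsnpp", and the second then gives "dktp".

dktp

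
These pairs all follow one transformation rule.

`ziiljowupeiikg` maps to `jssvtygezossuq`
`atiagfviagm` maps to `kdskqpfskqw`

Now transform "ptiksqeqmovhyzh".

The pattern: shift every letter 10 places forward in the alphabet (wrapping around).
Doing the same to "ptiksqeqmovhyzh": "zdsucaoawyfrijr".

zdsucaoawyfrijr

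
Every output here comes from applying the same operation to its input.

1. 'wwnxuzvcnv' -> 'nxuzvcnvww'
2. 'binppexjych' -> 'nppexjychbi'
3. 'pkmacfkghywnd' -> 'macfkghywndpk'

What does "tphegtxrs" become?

hegtxrstp

In each case the input is transformed by: move the first 2 characters to the end (rotate left by 2).
Applying that to "tphegtxrs" gives "hegtxrstp".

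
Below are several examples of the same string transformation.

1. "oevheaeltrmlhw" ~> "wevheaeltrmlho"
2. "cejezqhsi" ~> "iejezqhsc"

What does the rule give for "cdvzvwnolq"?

qdvzvwnolc

In each case the input is transformed by: swap the first and last characters.
"cdvzvwnolq" → "qdvzvwnolc".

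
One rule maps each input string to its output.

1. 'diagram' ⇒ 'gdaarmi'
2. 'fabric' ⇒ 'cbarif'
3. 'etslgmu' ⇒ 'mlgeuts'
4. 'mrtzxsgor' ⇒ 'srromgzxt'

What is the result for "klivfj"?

In each case the input is transformed by: sort the characters into reverse alphabetical order, then move the first 3 characters to the end (rotate left by 3).
Working it through for "klivfj": intermediate "vlkjif", final "jifvlk".

jifvlk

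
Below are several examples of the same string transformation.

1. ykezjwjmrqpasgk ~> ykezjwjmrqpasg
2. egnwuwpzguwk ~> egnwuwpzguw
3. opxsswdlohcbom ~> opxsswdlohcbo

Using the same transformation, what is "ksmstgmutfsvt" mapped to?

Rule — delete the last character.
On "ksmstgmutfsvt" that produces "ksmstgmutfsv".

ksmstgmutfsv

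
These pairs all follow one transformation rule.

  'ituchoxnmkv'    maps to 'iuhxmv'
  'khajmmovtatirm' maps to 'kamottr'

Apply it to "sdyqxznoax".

The transformation: keep every other character starting from the first (positions 1st, 3rd, 5th, ...).
So "sdyqxznoax" becomes "syxna".

syxna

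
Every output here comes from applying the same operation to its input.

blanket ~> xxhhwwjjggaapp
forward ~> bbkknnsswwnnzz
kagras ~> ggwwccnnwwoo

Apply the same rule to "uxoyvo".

qqttkkuurrkk

The transformation: double every character, then shift every letter 4 places backward in the alphabet (wrapping around).
On "uxoyvo" that produces "qqttkkuurrkk".
(Check on "blanket": → "bbllaannkkeett" → "xxhhwwjjggaapp" ✓)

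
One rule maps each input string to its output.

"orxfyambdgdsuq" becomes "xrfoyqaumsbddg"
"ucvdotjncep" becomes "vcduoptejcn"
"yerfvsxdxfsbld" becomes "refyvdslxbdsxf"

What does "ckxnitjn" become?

xkncintj

Each output is the input with this applied: move the first 2 characters to the end (rotate left by 2), then take characters alternately from the front and the back (1st, last, 2nd, 2nd-last, ...).
Working it through for "ckxnitjn": intermediate "xnitjnck", final "xkncintj".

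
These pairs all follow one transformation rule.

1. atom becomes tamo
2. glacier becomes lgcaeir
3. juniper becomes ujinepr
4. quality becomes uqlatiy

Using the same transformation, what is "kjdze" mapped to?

Rule — swap each adjacent pair of characters (1↔2, 3↔4, ...).
Applying that to "kjdze" gives "jkzde".

jkzde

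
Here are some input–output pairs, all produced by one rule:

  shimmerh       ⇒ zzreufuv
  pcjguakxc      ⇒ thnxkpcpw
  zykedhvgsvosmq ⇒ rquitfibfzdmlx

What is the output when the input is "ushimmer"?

The rule is to move the first 3 characters to the end (rotate left by 3), then shift every letter 13 places forward in the alphabet (wrapping around) — i.e. ROT13.
"ushimmer" → "vzzrehfu".

vzzrehfu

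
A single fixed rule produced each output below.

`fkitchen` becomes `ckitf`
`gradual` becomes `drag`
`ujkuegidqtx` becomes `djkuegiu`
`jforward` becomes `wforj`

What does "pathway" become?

The pattern: delete the last 3 characters, then swap the first and last characters.
On "pathway": the first step gives "path", and the second then gives "hatp".
(Check on "jforward": → "jforw" → "wforj" ✓)

hatp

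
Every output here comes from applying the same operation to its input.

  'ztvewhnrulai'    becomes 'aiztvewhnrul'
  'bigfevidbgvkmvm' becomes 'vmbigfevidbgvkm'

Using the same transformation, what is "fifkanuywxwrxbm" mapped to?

bmfifkanuywxwrx

The rule is to move the last 2 characters to the front (rotate right by 2).
Applying that to "fifkanuywxwrxbm" gives "bmfifkanuywxwrx".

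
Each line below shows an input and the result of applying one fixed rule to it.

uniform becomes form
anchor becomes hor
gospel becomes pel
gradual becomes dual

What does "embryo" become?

ryo

Each output is the input with this applied: delete the first 3 characters.
For "embryo" the result is "ryo".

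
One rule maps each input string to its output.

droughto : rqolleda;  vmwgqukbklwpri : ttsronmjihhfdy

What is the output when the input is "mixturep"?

The rule is to sort the characters into reverse alphabetical order, then shift every letter 3 places backward in the alphabet (wrapping around).
Applying both steps to "mixturep": "xutrpmie", then "urqomjfb".

urqomjfb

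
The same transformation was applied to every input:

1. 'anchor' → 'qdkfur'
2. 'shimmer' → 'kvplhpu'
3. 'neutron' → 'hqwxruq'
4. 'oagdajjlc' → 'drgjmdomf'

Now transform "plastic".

osvdlwf

The transformation: shift every letter 3 places forward in the alphabet (wrapping around), then swap each adjacent pair of characters (1↔2, 3↔4, ...).
Working it through for "plastic": intermediate "sodvwlf", final "osvdlwf".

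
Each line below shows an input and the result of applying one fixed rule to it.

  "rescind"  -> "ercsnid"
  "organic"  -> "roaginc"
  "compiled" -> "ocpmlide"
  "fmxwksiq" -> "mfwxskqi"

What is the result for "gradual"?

rgdaaul

Each output is the input with this applied: swap each adjacent pair of characters (1↔2, 3↔4, ...).
So "gradual" becomes "rgdaaul".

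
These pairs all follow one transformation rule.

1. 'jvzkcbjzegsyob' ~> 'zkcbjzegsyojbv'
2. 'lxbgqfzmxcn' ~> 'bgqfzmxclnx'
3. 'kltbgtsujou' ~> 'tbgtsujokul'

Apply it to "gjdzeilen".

dzeilegnj

Each output is the input with this applied: swap the first and last characters, then move the first 2 characters to the end (rotate left by 2).
Applying both steps to "gjdzeilen": "njdzeileg", then "dzeilegnj".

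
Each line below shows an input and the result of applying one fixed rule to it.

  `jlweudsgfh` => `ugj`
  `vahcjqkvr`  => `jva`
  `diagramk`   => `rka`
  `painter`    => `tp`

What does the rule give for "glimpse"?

pg

What's happening: move the first 3 characters to the end (rotate left by 3), then keep one character in every 3, starting at position 2 (positions 2nd, 5th, 8th, ...).
On "glimpse" that produces "pg".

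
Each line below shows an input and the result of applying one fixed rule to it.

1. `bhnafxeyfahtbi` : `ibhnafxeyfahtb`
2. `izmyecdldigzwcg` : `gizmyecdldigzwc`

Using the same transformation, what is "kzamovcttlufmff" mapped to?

In each case the input is transformed by: move the last character to the front.
On "kzamovcttlufmff" that produces "fkzamovcttlufmf".

fkzamovcttlufmf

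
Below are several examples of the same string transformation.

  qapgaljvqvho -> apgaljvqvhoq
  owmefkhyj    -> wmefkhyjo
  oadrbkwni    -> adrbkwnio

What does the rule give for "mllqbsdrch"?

llqbsdrchm

Rule — move the first character to the end.
So "mllqbsdrch" becomes "llqbsdrchm".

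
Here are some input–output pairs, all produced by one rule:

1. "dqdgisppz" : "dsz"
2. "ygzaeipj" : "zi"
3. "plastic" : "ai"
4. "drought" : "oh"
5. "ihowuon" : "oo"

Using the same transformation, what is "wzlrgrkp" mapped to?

lr

Rule — keep one character in every 3, starting at position 3 (positions 3rd, 6th, 9th, ...).
Applying that to "wzlrgrkp" gives "lr".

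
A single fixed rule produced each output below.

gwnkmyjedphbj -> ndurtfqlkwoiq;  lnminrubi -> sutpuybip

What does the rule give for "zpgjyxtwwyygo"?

Each output is the input with this applied: shift every letter 7 places forward in the alphabet (wrapping around).
So "zpgjyxtwwyygo" becomes "gwnqfeaddffnv".

gwnqfeaddffnv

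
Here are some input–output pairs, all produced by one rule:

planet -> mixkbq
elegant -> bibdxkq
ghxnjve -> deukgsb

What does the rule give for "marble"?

Each output is the input with this applied: shift every letter 3 places backward in the alphabet (wrapping around).
"marble" → "jxoyib".

jxoyib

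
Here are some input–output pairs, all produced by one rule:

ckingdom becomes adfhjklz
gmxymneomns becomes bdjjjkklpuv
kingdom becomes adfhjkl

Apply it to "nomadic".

Looking at the pairs, the operation is to shift every letter 3 places backward in the alphabet (wrapping around), then sort the characters into alphabetical order.
Working it through for "nomadic": intermediate "kljxafz", final "afjklxz".

afjklxz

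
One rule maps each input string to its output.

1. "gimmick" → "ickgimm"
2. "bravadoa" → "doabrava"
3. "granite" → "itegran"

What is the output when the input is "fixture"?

urefixt

Looking at the pairs, the operation is to move the last 3 characters to the front (rotate right by 3).
Applying that to "fixture" gives "urefixt".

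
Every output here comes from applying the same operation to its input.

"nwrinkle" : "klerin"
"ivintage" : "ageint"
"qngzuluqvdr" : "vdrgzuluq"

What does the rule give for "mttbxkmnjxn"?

Rule — delete the first 2 characters, then move the last 3 characters to the front (rotate right by 3).
For "mttbxkmnjxn", step one produces "tbxkmnjxn"; step two turns that into "jxntbxkmn".

jxntbxkmn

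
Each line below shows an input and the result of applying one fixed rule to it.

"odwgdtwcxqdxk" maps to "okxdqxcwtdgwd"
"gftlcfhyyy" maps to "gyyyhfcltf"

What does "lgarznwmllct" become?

Rule — move the first character to the end, then reverse the string.
For "lgarznwmllct" the result is "ltcllmwnzrag".

ltcllmwnzrag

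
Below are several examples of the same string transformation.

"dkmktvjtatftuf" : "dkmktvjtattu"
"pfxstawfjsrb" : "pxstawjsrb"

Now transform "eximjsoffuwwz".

The pattern: remove every "f".
So "eximjsoffuwwz" becomes "eximjsouwwz".

eximjsouwwz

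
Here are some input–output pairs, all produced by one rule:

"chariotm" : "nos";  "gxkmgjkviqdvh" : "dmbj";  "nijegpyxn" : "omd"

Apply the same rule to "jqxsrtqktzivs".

In each case the input is transformed by: shift every letter 6 places forward in the alphabet (wrapping around), then keep one character in every 3, starting at position 2 (positions 2nd, 5th, 8th, ...).
Doing the same to "jqxsrtqktzivs": "wxqo".

wxqo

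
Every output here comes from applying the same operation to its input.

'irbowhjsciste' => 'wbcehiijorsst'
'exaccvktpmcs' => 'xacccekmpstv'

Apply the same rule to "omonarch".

rachmnoo

The pattern: sort the characters into alphabetical order, then move the last character to the front.
Starting from "omonarch": after the first operation, "achmnoor"; after the second, "rachmnoo".
(Check on "irbowhjsciste": → "bcehiijorsstw" → "wbcehiijorsst" ✓)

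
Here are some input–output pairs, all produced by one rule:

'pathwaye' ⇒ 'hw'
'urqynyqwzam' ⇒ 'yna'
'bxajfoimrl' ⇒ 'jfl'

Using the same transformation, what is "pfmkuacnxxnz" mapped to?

kuxn

Each output is the input with this applied: swap each adjacent pair of characters (1↔2, 3↔4, ...), then keep one character in every 3, starting at position 3 (positions 3rd, 6th, 9th, ...).
For "pfmkuacnxxnz", step one produces "fpkmauncxxzn"; step two turns that into "kuxn".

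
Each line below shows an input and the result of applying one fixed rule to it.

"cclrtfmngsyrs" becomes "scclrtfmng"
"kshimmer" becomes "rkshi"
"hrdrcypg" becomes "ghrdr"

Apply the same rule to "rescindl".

Each output is the input with this applied: move the last character to the front, then delete the last 3 characters.
"rescindl" → "lresc".

lresc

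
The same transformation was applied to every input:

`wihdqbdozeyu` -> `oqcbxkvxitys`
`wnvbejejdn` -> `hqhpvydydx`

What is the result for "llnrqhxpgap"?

jffhlkbrjau

Looking at the pairs, the operation is to move the last character to the front, then shift every letter 6 places backward in the alphabet (wrapping around).
Starting from "llnrqhxpgap": after the first operation, "pllnrqhxpga"; after the second, "jffhlkbrjau".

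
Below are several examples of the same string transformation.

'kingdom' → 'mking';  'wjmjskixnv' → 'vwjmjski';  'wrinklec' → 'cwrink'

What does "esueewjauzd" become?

desueewja

The transformation: move the last character to the front, then delete the last 2 characters.
Applying both steps to "esueewjauzd": "desueewjauz", then "desueewja".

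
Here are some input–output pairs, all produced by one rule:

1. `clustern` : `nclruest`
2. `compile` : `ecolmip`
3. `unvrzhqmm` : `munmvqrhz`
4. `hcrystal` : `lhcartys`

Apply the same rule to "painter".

rpaeitn

What's happening: swap the first and last characters, then take characters alternately from the front and the back (1st, last, 2nd, 2nd-last, ...).
Starting from "painter": after the first operation, "raintep"; after the second, "rpaeitn".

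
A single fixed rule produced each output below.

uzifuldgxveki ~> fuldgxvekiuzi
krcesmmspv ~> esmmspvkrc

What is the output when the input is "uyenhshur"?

nhshuruye

Looking at the pairs, the operation is to move the first 3 characters to the end (rotate left by 3).
On "uyenhshur" that produces "nhshuruye".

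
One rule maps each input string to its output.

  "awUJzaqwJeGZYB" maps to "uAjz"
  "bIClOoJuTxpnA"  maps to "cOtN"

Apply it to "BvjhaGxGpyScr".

The pattern: keep one character in every 3, starting at position 3 (positions 3rd, 6th, 9th, ...), then flip the case of every letter.
Applying both steps to "BvjhaGxGpyScr": "jGpc", then "JgPC".

JgPC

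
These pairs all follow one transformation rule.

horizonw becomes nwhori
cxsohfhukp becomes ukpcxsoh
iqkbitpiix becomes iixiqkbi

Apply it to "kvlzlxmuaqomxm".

qomxmkvlzlxm

Looking at the pairs, the operation is to swap the front and back halves of the string, then delete the first 2 characters.
Starting from "kvlzlxmuaqomxm": after the first operation, "uaqomxmkvlzlxm"; after the second, "qomxmkvlzlxm".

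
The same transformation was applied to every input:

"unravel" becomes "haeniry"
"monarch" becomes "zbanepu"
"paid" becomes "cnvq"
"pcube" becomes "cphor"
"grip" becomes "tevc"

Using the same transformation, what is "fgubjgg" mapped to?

Each output is the input with this applied: shift every letter 13 places forward in the alphabet (wrapping around) — i.e. ROT13.
Doing the same to "fgubjgg": "sthowtt".

sthowtt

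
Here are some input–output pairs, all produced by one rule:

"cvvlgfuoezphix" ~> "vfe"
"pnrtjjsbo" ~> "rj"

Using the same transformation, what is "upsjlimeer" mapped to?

Rule — keep one character in every 3, starting at position 3 (positions 3rd, 6th, 9th, ...), then delete the last character.
For "upsjlimeer", step one produces "sie"; step two turns that into "si".
(Check on "pnrtjjsbo": → "rjo" → "rj" ✓)

si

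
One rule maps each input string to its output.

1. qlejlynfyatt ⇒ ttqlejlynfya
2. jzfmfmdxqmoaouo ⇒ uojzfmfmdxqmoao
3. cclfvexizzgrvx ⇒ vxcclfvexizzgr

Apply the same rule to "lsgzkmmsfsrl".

rllsgzkmmsfs

Rule — move the last 2 characters to the front (rotate right by 2).
For "lsgzkmmsfsrl" the result is "rllsgzkmmsfs".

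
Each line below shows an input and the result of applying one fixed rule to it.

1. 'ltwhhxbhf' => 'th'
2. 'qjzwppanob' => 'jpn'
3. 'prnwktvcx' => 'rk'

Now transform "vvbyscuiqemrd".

Looking at the pairs, the operation is to delete the last 2 characters, then keep one character in every 3, starting at position 2 (positions 2nd, 5th, 8th, ...).
So "vvbyscuiqemrd" becomes "vsim".

vsim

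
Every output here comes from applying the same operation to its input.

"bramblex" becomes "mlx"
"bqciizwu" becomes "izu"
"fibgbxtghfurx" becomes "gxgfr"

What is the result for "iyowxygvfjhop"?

The transformation: delete the first 3 characters, then keep every other character starting from the first (positions 1st, 3rd, 5th, ...).
For "iyowxygvfjhop", step one produces "wxygvfjhop"; step two turns that into "wyvjo".

wyvjo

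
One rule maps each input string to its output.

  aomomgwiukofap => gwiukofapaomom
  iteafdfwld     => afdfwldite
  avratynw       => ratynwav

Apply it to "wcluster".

Each output is the input with this applied: move the last 2 characters to the front (rotate right by 2), then swap the front and back halves of the string.
On "wcluster": the first step gives "erwclust", and the second then gives "lusterwc".
(Check on "aomomgwiukofap": → "apaomomgwiukof" → "gwiukofapaomom" ✓)

lusterwc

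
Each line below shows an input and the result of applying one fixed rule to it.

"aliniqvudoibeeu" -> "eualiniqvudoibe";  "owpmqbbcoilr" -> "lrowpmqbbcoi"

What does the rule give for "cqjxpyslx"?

lxcqjxpys

What's happening: move the last 2 characters to the front (rotate right by 2).
For "cqjxpyslx" the result is "lxcqjxpys".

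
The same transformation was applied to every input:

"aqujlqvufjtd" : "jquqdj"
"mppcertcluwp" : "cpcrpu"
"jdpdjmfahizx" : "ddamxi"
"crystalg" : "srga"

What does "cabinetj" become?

Rule — keep every other character starting from the second (positions 2nd, 4th, 6th, ...), then swap each adjacent pair of characters (1↔2, 3↔4, ...).
On "cabinetj": the first step gives "aiej", and the second then gives "iaje".
(Check on "aqujlqvufjtd": → "qjqujd" → "jquqdj" ✓)

iaje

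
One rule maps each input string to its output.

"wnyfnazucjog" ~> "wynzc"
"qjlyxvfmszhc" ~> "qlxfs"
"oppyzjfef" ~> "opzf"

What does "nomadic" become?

The pattern: delete the last 2 characters, then keep every other character starting from the first (positions 1st, 3rd, 5th, ...).
"nomadic" → "nmd".

nmd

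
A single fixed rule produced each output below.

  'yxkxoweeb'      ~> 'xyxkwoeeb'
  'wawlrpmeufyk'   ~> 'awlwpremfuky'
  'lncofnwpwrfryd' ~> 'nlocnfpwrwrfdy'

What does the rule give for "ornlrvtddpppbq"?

rolnvrdtpdppqb

Rule — swap each adjacent pair of characters (1↔2, 3↔4, ...).
For "ornlrvtddpppbq" the result is "rolnvrdtpdppqb".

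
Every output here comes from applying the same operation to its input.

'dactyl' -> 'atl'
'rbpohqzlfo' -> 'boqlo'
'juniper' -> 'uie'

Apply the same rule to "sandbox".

The transformation: keep every other character starting from the second (positions 2nd, 4th, 6th, ...).
On "sandbox" that produces "ado".

ado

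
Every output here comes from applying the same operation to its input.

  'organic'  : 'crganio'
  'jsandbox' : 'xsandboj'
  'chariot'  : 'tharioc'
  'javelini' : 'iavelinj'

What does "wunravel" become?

lunravew

What's happening: swap the first and last characters.
Applying that to "wunravel" gives "lunravew".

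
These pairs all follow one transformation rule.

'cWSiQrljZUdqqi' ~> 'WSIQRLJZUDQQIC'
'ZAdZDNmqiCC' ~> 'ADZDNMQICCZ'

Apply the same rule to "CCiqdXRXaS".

CIQDXRXASC

Looking at the pairs, the operation is to move the first character to the end, then convert every letter to uppercase.
Applying both steps to "CCiqdXRXaS": "CiqdXRXaSC", then "CIQDXRXASC".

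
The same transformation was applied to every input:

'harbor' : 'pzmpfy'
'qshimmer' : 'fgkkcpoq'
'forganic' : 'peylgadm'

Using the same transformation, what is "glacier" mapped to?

What's happening: move the first 2 characters to the end (rotate left by 2), then shift every letter 2 places backward in the alphabet (wrapping around).
Applying both steps to "glacier": "aciergl", then "yagcpej".

yagcpej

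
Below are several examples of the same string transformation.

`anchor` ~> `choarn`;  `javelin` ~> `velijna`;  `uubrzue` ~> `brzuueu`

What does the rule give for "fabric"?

The rule is to swap the first and last characters, then move the first 2 characters to the end (rotate left by 2).
On "fabric": the first step gives "cabrif", and the second then gives "brifca".

brifca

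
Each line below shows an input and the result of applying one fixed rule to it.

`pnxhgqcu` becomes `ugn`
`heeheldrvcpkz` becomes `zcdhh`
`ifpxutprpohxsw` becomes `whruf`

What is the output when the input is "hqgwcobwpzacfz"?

What's happening: reverse the string, then keep one character in every 3, starting at position 1 (positions 1st, 4th, 7th, ...).
Starting from "hqgwcobwpzacfz": after the first operation, "zfcazpwbocwgqh"; after the second, "zawcq".
(Check on "ifpxutprpohxsw": → "wsxhoprptuxpfi" → "whruf" ✓)

zawcq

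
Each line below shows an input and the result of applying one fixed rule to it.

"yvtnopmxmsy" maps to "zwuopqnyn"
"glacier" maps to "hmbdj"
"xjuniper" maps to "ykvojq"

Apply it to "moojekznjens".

Looking at the pairs, the operation is to delete the last 2 characters, then shift every letter 1 place forward in the alphabet (wrapping around).
"moojekznjens" → "moojekznje" → "nppkflaokf".

nppkflaokf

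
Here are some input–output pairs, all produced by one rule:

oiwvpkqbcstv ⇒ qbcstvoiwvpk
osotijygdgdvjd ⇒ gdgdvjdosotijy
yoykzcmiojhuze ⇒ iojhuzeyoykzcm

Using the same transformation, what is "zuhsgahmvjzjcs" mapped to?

mvjzjcszuhsgah

What's happening: swap the front and back halves of the string.
For "zuhsgahmvjzjcs" the result is "mvjzjcszuhsgah".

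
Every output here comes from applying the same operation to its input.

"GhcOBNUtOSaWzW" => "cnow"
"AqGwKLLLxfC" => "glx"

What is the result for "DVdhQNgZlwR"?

Each output is the input with this applied: keep one character in every 3, starting at position 3 (positions 3rd, 6th, 9th, ...), then convert every letter to lowercase.
For "DVdhQNgZlwR", step one produces "dNl"; step two turns that into "dnl".

dnl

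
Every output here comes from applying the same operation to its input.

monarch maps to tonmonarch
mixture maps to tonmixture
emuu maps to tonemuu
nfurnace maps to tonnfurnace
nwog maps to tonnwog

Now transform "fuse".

tonfuse

In each case the input is transformed by: prepend "ton".
For "fuse" the result is "tonfuse".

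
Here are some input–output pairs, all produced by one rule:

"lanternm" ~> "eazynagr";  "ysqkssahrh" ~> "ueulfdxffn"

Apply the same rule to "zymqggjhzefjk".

swxmlzdttwumr

The transformation: shift every letter 13 places forward in the alphabet (wrapping around) — i.e. ROT13, then move the last 3 characters to the front (rotate right by 3).
Starting from "zymqggjhzefjk": after the first operation, "mlzdttwumrswx"; after the second, "swxmlzdttwumr".
(Check on "ysqkssahrh": → "lfdxffnueu" → "ueulfdxffn" ✓)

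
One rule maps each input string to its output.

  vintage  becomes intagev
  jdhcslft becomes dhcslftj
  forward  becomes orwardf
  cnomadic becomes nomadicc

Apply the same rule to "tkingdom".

Looking at the pairs, the operation is to move the first character to the end.
For "tkingdom" the result is "kingdomt".

kingdomt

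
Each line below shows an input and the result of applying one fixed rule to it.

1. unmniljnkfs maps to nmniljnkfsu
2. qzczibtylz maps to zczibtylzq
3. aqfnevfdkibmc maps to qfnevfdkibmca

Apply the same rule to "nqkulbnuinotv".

The pattern: move the first character to the end.
For "nqkulbnuinotv" the result is "qkulbnuinotvn".

qkulbnuinotvn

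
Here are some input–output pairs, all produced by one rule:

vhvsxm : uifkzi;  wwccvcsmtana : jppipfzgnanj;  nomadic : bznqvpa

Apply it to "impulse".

zchyfrv

Each output is the input with this applied: shift every letter 13 places forward in the alphabet (wrapping around) — i.e. ROT13, then move the first character to the end.
Working it through for "impulse": intermediate "vzchyfr", final "zchyfrv".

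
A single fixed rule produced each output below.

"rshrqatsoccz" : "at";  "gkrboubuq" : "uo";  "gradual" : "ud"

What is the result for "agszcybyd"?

yc

Each output is the input with this applied: take characters alternately from the front and the back (1st, last, 2nd, 2nd-last, ...), then keep only the last 2 characters.
On "agszcybyd": the first step gives "adgysbzyc", and the second then gives "yc".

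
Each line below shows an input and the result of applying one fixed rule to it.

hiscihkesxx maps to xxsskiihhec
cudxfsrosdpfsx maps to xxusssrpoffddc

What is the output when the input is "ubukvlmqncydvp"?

yvvuuqpnmlkdcb

Rule — sort the characters into reverse alphabetical order.
"ubukvlmqncydvp" → "yvvuuqpnmlkdcb".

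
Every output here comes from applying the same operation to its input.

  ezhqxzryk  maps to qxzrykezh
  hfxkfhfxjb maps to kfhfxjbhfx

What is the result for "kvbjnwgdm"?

Rule — move the first 3 characters to the end (rotate left by 3).
Doing the same to "kvbjnwgdm": "jnwgdmkvb".

jnwgdmkvb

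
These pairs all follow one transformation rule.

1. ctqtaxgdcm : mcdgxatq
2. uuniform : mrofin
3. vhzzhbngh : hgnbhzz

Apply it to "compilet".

telipm

The pattern: delete the first 2 characters, then reverse the string.
On "compilet": the first step gives "mpilet", and the second then gives "telipm".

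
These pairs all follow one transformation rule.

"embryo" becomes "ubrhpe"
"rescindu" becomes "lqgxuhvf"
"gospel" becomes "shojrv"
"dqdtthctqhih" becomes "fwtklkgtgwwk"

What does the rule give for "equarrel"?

Rule — swap the front and back halves of the string, then shift every letter 3 places forward in the alphabet (wrapping around).
Starting from "equarrel": after the first operation, "rrelequa"; after the second, "uuhohtxd".
(Check on "dqdtthctqhih": → "ctqhihdqdtth" → "fwtklkgtgwwk" ✓)

uuhohtxd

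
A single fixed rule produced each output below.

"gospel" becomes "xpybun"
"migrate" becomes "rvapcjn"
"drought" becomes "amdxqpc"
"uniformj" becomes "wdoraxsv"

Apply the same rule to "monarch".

xvjwlaq

The rule is to swap each adjacent pair of characters (1↔2, 3↔4, ...), then shift every letter 9 places forward in the alphabet (wrapping around).
Starting from "monarch": after the first operation, "omancrh"; after the second, "xvjwlaq".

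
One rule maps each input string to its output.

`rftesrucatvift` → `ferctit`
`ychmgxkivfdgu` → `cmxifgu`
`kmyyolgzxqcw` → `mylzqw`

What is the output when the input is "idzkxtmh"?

The pattern: swap each adjacent pair of characters (1↔2, 3↔4, ...), then keep every other character starting from the first (positions 1st, 3rd, 5th, ...).
Working it through for "idzkxtmh": intermediate "dikztxhm", final "dkth".
(Check on "rftesrucatvift": → "fretrscutaivtf" → "ferctit" ✓)

dkth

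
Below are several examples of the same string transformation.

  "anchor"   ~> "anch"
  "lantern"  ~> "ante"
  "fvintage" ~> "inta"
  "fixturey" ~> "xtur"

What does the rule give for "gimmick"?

immi

Looking at the pairs, the operation is to move the last 2 characters to the front (rotate right by 2), then keep only the last 4 characters.
For "gimmick", step one produces "ckgimmi"; step two turns that into "immi".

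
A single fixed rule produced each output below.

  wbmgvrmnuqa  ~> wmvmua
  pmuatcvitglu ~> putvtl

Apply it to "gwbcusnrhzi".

gbunhi

Each output is the input with this applied: keep every other character starting from the first (positions 1st, 3rd, 5th, ...).
Doing the same to "gwbcusnrhzi": "gbunhi".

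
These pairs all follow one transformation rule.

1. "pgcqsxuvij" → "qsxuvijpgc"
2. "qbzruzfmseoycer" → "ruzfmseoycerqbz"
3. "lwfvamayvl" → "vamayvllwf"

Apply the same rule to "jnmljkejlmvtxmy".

In each case the input is transformed by: move the first 3 characters to the end (rotate left by 3).
On "jnmljkejlmvtxmy" that produces "ljkejlmvtxmyjnm".

ljkejlmvtxmyjnm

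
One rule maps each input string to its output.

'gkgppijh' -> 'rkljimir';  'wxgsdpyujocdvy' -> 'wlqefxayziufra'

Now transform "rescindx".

kpfztgue

The pattern: swap the front and back halves of the string, then shift every letter 2 places forward in the alphabet (wrapping around).
"rescindx" → "indxresc" → "kpfztgue".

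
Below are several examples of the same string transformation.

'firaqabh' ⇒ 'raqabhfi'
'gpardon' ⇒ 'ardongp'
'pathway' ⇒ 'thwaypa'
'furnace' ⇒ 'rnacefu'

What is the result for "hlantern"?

anternhl

Looking at the pairs, the operation is to move the first 2 characters to the end (rotate left by 2).
On "hlantern" that produces "anternhl".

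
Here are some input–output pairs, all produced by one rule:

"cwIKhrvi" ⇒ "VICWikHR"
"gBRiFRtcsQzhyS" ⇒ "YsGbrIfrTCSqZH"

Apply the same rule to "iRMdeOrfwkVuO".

Each output is the input with this applied: flip the case of every letter, then move the last 2 characters to the front (rotate right by 2).
Working it through for "iRMdeOrfwkVuO": intermediate "IrmDEoRFWKvUo", final "UoIrmDEoRFWKv".

UoIrmDEoRFWKv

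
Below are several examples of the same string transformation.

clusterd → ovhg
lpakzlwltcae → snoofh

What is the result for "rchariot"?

The pattern: shift every letter 3 places forward in the alphabet (wrapping around), then keep every other character starting from the second (positions 2nd, 4th, 6th, ...).
Starting from "rchariot": after the first operation, "ufkdulrw"; after the second, "fdlw".

fdlw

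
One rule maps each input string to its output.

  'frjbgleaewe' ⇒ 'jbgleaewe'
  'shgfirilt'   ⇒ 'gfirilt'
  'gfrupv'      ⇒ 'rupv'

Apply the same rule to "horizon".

rizon

Rule — delete the first 2 characters.
So "horizon" becomes "rizon".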